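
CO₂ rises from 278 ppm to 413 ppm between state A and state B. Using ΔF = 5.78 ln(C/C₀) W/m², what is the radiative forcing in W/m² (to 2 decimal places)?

ΔF = 2.29 W/m²

CO₂: 5.78 × ln(413/278) = 5.78 × ln(1.48561) = 5.78 × 0.39583 = 2.2879 W/m².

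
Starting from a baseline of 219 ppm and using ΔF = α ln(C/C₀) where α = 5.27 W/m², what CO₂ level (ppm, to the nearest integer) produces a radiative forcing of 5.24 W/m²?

C ≈ 592 ppm

Set 5.27 ln(C/219) = 5.24, so ln(C/219) = 5.24/5.27 = 0.99431.
Then C/219 = e^0.99431 = 2.70286, giving C = 219 × 2.70286 = 591.93 ppm.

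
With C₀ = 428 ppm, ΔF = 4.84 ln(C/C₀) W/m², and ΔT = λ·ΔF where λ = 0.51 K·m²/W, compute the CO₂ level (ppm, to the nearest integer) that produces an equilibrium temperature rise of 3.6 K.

Required forcing: ΔF = ΔT/λ = 3.6/0.51 = 7.0588 W/m².
Then ln(C/428) = ΔF/4.84 = 7.0588/4.84 = 1.45843.
So C = 428 × e^1.45843 = 428 × 4.29920 = 1840.06 ppm.

C ≈ 1840 ppm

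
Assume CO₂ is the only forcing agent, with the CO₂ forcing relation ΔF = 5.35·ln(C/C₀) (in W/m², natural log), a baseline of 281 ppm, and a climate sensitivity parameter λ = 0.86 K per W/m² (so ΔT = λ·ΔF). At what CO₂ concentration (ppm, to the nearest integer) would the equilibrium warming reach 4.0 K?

C ≈ 670 ppm

Required forcing: ΔF = ΔT/λ = 4.0/0.86 = 4.6512 W/m².
Then ln(C/281) = ΔF/5.35 = 4.6512/5.35 = 0.86938.
So C = 281 × e^0.86938 = 281 × 2.38543 = 670.31 ppm.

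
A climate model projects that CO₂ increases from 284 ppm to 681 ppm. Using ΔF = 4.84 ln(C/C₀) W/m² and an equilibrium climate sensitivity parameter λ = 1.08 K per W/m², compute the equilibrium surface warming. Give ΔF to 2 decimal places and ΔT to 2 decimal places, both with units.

CO₂: 4.84 × ln(681/284) = 4.84 × ln(2.39789) = 4.84 × 0.87459 = 4.2330 W/m².
ΔT = λ ΔF = 1.08 × 4.23 = 4.5684 K.

ΔF = 4.23 W/m²; ΔT = 4.57 K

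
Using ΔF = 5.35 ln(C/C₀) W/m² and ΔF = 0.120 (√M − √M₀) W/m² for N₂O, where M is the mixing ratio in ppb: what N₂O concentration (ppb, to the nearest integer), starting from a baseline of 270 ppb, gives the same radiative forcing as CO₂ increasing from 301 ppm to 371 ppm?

M ≈ 663 ppb

CO₂ forcing: 5.35 × ln(371/301) = 5.35 × 0.209092 = 1.11864 W/m².
Set 0.120(√M − √270) = 1.11864: √M = 1.11864/0.120 + √270 = 9.3220 + 16.4317 = 25.7537.
M = (25.7537)² = 663.25 ppb.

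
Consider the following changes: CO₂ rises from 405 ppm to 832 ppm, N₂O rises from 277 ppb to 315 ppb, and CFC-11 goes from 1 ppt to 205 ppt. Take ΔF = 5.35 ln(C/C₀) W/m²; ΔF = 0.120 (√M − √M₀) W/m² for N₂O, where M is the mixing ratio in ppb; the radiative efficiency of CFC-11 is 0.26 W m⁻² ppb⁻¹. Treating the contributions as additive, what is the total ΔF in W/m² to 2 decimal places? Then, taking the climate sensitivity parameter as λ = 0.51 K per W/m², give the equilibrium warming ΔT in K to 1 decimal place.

CO₂: 5.35 × ln(832/405) = 5.35 × ln(2.05432) = 5.35 × 0.71994 = 3.8517 W/m².
N₂O: 0.120 × (√315 − √277) = 0.120 × (17.7482 − 16.6433) = 0.120 × 1.1049 = 0.1326 W/m².
CFC-11: Δ = 205 − 1 = 204 ppt = 0.204 ppb; ΔF = 0.26 × 0.204 = 0.0530 W/m².
Total ΔF = 3.8517 + 0.1326 + 0.0530 = 4.0373 W/m².
ΔT = λ ΔF = 0.51 × 4.04 = 2.0604 K.

ΔF = 4.04 W/m²; ΔT = 2.1 K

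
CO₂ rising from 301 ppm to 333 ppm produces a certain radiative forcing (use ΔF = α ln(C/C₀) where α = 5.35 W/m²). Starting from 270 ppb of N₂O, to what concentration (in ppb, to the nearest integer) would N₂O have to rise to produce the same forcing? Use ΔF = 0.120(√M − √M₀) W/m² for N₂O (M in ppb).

CO₂ forcing: 5.35 × ln(333/301) = 5.35 × 0.101032 = 0.54052 W/m².
Set 0.120(√M − √270) = 0.54052: √M = 0.54052/0.120 + √270 = 4.5043 + 16.4317 = 20.9360.
M = (20.9360)² = 438.32 ppb.

M ≈ 438 ppb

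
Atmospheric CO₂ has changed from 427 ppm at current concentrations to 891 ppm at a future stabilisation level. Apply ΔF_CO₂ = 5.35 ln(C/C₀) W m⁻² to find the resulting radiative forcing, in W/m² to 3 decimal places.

ΔF = 3.935 W/m²

CO₂: 5.35 × ln(891/427) = 5.35 × ln(2.08665) = 5.35 × 0.73556 = 3.9352 W/m².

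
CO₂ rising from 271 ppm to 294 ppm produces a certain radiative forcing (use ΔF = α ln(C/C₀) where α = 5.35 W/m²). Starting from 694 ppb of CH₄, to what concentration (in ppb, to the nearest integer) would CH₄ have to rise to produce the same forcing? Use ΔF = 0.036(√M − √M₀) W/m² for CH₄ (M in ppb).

M ≈ 1478 ppb

CO₂ forcing: 5.35 × ln(294/271) = 5.35 × 0.081461 = 0.43582 W/m².
Set 0.036(√M − √694) = 0.43582: √M = 0.43582/0.036 + √694 = 12.1061 + 26.3439 = 38.4500.
M = (38.4500)² = 1478.40 ppb.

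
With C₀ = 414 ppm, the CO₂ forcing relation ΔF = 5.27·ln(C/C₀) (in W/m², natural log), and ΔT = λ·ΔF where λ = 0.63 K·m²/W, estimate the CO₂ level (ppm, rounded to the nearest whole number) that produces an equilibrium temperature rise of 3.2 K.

Required forcing: ΔF = ΔT/λ = 3.2/0.63 = 5.0794 W/m².
Then ln(C/414) = ΔF/5.27 = 5.0794/5.27 = 0.96383.
So C = 414 × e^0.96383 = 414 × 2.62172 = 1085.39 ppm.

C ≈ 1085 ppm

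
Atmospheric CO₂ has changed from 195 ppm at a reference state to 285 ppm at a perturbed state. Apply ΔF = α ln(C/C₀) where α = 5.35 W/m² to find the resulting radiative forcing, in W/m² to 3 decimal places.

CO₂: 5.35 × ln(285/195) = 5.35 × ln(1.46154) = 5.35 × 0.37949 = 2.0303 W/m².

ΔF = 2.030 W/m²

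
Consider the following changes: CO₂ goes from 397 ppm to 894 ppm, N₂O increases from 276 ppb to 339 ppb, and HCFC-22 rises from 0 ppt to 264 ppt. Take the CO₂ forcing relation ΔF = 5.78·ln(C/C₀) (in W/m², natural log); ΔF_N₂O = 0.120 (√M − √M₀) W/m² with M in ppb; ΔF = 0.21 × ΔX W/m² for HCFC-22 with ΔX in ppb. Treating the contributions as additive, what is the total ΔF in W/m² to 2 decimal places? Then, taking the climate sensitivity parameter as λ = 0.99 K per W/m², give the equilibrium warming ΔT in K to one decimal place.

CO₂: 5.78 × ln(894/397) = 5.78 × ln(2.25189) = 5.78 × 0.81177 = 4.6920 W/m².
N₂O: 0.120 × (√339 − √276) = 0.120 × (18.4120 − 16.6132) = 0.120 × 1.7988 = 0.2159 W/m².
HCFC-22: Δ = 264 − 0 = 264 ppt = 0.264 ppb; ΔF = 0.21 × 0.264 = 0.0554 W/m².
Total ΔF = 4.6920 + 0.2159 + 0.0554 = 4.9633 W/m².
ΔT = λ ΔF = 0.99 × 4.96 = 4.9104 K.

ΔF = 4.96 W/m²; ΔT = 4.9 K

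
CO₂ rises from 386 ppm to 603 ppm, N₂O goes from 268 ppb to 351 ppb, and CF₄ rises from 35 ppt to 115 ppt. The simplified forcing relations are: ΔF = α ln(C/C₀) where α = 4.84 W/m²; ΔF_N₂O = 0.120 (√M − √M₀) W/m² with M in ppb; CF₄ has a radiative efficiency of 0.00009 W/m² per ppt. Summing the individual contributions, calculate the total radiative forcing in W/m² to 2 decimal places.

CO₂: 4.84 × ln(603/386) = 4.84 × ln(1.56218) = 4.84 × 0.44608 = 2.1590 W/m².
N₂O: 0.120 × (√351 − √268) = 0.120 × (18.7350 − 16.3707) = 0.120 × 2.3643 = 0.2837 W/m².
CF₄: ΔF = 0.00009 × (115 − 35) = 0.00009 × 80 = 0.0072 W/m².
Total ΔF = 2.1590 + 0.2837 + 0.0072 = 2.4499 W/m².

ΔF = 2.45 W/m²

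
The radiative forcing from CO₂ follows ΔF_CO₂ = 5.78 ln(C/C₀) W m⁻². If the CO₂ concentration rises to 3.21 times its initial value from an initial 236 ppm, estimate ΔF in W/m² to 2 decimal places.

ΔF = 6.74 W/m²

Because the forcing depends only on the ratio C/C₀, the initial concentration does not enter.
ΔF = 5.78 × ln(3.21) = 5.78 × 1.16627 = 6.7410 W/m².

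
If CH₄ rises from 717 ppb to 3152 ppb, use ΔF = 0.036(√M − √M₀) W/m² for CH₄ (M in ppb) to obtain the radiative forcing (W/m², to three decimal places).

ΔF = 1.057 W/m²

CH₄: 0.036 × (√3152 − √717) = 0.036 × (56.1427 − 26.7769) = 0.036 × 29.3658 = 1.0572 W/m².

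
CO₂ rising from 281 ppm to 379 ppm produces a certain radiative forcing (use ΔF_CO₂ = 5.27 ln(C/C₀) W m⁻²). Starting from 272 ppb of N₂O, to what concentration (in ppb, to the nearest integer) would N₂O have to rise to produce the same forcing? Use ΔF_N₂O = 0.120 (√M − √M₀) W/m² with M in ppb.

CO₂ forcing: 5.27 × ln(379/281) = 5.27 × 0.299182 = 1.57669 W/m².
Set 0.120(√M − √272) = 1.57669: √M = 1.57669/0.120 + √272 = 13.1391 + 16.4924 = 29.6315.
M = (29.6315)² = 878.03 ppb.

M ≈ 878 ppb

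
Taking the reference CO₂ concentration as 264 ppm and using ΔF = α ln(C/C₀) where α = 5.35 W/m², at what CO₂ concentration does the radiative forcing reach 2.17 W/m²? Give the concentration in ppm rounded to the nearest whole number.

Set 5.35 ln(C/264) = 2.17, so ln(C/264) = 2.17/5.35 = 0.40561.
Then C/264 = e^0.40561 = 1.50022, giving C = 264 × 1.50022 = 396.06 ppm.

C ≈ 396 ppm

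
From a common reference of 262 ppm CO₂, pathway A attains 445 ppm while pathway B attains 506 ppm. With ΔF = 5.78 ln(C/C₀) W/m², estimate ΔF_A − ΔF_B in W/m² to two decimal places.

ΔF_A − ΔF_B = -0.74 W/m²

ΔF_A = 5.78 ln(445/262) = 5.78 × 0.52973 = 3.0618 W/m².
ΔF_B = 5.78 ln(506/262) = 5.78 × 0.65819 = 3.8043 W/m².
Difference: 3.0618 − 3.8043 = -0.7425 W/m².
(Equivalently, ΔF_A − ΔF_B = 5.78 ln(445/506) = 5.78 × -0.12846 = -0.7425 W/m².)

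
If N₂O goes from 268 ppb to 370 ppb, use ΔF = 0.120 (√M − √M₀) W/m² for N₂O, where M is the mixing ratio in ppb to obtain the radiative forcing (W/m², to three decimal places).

ΔF = 0.344 W/m²

N₂O: 0.120 × (√370 − √268) = 0.120 × (19.2354 − 16.3707) = 0.120 × 2.8647 = 0.3438 W/m².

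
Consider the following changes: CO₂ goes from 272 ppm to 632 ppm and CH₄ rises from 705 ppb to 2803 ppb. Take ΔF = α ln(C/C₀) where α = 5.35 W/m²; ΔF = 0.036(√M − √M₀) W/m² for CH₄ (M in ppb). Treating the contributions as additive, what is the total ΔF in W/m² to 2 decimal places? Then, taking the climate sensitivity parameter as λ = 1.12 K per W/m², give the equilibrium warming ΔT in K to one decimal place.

CO₂: 5.35 × ln(632/272) = 5.35 × ln(2.32353) = 5.35 × 0.84309 = 4.5105 W/m².
CH₄: 0.036 × (√2803 − √705) = 0.036 × (52.9434 − 26.5518) = 0.036 × 26.3916 = 0.9501 W/m².
Total ΔF = 4.5105 + 0.9501 = 5.4606 W/m².
ΔT = λ ΔF = 1.12 × 5.46 = 6.1152 K.

ΔF = 5.46 W/m²; ΔT = 6.1 K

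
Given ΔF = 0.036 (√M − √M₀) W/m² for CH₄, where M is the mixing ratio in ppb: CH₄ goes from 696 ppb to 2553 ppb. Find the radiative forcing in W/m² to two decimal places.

CH₄: 0.036 × (√2553 − √696) = 0.036 × (50.5272 − 26.3818) = 0.036 × 24.1454 = 0.8692 W/m².

ΔF = 0.87 W/m²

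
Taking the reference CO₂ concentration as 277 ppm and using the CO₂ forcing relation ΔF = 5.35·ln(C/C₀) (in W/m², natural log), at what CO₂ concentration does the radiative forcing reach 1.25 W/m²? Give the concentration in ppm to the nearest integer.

Set 5.35 ln(C/277) = 1.25, so ln(C/277) = 1.25/5.35 = 0.23364.
Then C/277 = e^0.23364 = 1.26319, giving C = 277 × 1.26319 = 349.90 ppm.

C ≈ 350 ppm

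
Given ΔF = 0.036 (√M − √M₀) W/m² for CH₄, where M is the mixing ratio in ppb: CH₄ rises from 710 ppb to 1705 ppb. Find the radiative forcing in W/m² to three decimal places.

CH₄: 0.036 × (√1705 − √710) = 0.036 × (41.2916 − 26.6458) = 0.036 × 14.6458 = 0.5272 W/m².

ΔF = 0.527 W/m²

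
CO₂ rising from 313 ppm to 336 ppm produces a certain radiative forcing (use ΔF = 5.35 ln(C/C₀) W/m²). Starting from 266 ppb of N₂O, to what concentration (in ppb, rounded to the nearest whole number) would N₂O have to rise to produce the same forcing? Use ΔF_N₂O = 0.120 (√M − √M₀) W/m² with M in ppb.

CO₂ forcing: 5.35 × ln(336/313) = 5.35 × 0.070908 = 0.37936 W/m².
Set 0.120(√M − √266) = 0.37936: √M = 0.37936/0.120 + √266 = 3.1613 + 16.3095 = 19.4708.
M = (19.4708)² = 379.11 ppb.

M ≈ 379 ppb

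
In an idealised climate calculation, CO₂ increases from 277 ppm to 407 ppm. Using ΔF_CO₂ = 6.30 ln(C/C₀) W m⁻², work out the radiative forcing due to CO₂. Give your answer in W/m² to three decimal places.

ΔF = 2.424 W/m²

CO₂: 6.30 × ln(407/277) = 6.30 × ln(1.46931) = 6.30 × 0.38479 = 2.4242 W/m².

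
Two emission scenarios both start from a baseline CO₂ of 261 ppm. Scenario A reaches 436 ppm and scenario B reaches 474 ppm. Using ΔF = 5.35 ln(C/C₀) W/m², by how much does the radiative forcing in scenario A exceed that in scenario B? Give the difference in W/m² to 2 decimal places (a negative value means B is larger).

ΔF_A − ΔF_B = -0.45 W/m²

ΔF_A = 5.35 ln(436/261) = 5.35 × 0.51312 = 2.7452 W/m².
ΔF_B = 5.35 ln(474/261) = 5.35 × 0.59669 = 3.1923 W/m².
Difference: 2.7452 − 3.1923 = -0.4471 W/m².
(Equivalently, ΔF_A − ΔF_B = 5.35 ln(436/474) = 5.35 × -0.08357 = -0.4471 W/m².)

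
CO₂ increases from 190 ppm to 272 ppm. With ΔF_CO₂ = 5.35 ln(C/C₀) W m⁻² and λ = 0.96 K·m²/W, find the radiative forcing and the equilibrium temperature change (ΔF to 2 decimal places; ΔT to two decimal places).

ΔF = 1.92 W/m²; ΔT = 1.84 K

CO₂: 5.35 × ln(272/190) = 5.35 × ln(1.43158) = 5.35 × 0.35878 = 1.9195 W/m².
ΔT = λ ΔF = 0.96 × 1.92 = 1.8432 K.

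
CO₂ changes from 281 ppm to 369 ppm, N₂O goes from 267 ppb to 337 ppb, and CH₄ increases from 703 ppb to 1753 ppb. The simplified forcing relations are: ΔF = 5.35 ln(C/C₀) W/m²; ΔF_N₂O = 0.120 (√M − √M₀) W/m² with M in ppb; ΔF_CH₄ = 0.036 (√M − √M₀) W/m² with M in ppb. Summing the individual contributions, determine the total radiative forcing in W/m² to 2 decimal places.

CO₂: 5.35 × ln(369/281) = 5.35 × ln(1.31317) = 5.35 × 0.27244 = 1.4576 W/m².
N₂O: 0.120 × (√337 − √267) = 0.120 × (18.3576 − 16.3401) = 0.120 × 2.0175 = 0.2421 W/m².
CH₄: 0.036 × (√1753 − √703) = 0.036 × (41.8688 − 26.5141) = 0.036 × 15.3547 = 0.5528 W/m².
Total ΔF = 1.4576 + 0.2421 + 0.5528 = 2.2525 W/m².

ΔF = 2.25 W/m²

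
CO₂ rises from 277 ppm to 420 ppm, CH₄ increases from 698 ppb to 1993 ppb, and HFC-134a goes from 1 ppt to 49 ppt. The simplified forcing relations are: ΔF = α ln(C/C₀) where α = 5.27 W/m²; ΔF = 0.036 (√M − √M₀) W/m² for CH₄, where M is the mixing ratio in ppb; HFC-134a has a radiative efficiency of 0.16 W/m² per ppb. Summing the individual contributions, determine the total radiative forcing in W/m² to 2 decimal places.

ΔF = 2.86 W/m²

CO₂: 5.27 × ln(420/277) = 5.27 × ln(1.51625) = 5.27 × 0.41624 = 2.1936 W/m².
CH₄: 0.036 × (√1993 − √698) = 0.036 × (44.6430 − 26.4197) = 0.036 × 18.2233 = 0.6560 W/m².
HFC-134a: Δ = 49 − 1 = 48 ppt = 0.048 ppb; ΔF = 0.16 × 0.048 = 0.0077 W/m².
Total ΔF = 2.1936 + 0.6560 + 0.0077 = 2.8573 W/m².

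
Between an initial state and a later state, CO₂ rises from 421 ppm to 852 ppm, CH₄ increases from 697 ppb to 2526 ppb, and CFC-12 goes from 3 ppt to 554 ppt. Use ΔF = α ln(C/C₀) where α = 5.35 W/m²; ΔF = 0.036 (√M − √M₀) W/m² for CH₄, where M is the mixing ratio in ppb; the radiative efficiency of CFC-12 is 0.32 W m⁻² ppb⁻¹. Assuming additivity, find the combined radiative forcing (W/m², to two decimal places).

ΔF = 4.81 W/m²

CO₂: 5.35 × ln(852/421) = 5.35 × ln(2.02375) = 5.35 × 0.70495 = 3.7715 W/m².
CH₄: 0.036 × (√2526 − √697) = 0.036 × (50.2593 − 26.4008) = 0.036 × 23.8585 = 0.8589 W/m².
CFC-12: Δ = 554 − 3 = 551 ppt = 0.551 ppb; ΔF = 0.32 × 0.551 = 0.1763 W/m².
Total ΔF = 3.7715 + 0.8589 + 0.1763 = 4.8067 W/m².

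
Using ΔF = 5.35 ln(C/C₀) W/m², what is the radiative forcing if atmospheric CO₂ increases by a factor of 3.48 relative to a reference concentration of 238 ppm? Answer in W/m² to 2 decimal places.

ΔF = 6.67 W/m²

ΔF = 5.35 × ln(3.48) = 5.35 × 1.24703 = 6.6716 W/m².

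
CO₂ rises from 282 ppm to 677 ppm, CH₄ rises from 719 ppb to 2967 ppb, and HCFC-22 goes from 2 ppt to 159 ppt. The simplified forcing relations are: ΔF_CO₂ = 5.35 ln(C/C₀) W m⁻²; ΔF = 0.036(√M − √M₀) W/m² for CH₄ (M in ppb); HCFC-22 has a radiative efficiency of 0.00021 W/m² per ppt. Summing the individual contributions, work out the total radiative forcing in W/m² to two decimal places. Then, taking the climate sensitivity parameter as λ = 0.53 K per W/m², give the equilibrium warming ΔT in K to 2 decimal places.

ΔF = 5.71 W/m²; ΔT = 3.03 K

CO₂: 5.35 × ln(677/282) = 5.35 × ln(2.40071) = 5.35 × 0.87576 = 4.6853 W/m².
CH₄: 0.036 × (√2967 − √719) = 0.036 × (54.4702 − 26.8142) = 0.036 × 27.6560 = 0.9956 W/m².
HCFC-22: ΔF = 0.00021 × (159 − 2) = 0.00021 × 157 = 0.0330 W/m².
Total ΔF = 4.6853 + 0.9956 + 0.0330 = 5.7139 W/m².
ΔT = λ ΔF = 0.53 × 5.71 = 3.0263 K.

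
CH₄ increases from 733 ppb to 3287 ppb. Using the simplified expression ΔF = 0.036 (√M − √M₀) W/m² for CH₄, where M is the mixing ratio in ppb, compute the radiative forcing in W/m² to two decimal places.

ΔF = 1.09 W/m²

CH₄: 0.036 × (√3287 − √733) = 0.036 × (57.3324 − 27.0740) = 0.036 × 30.2584 = 1.0893 W/m².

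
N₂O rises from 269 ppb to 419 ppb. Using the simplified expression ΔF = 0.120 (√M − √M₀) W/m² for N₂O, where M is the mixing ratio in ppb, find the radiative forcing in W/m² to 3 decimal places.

ΔF = 0.488 W/m²

N₂O: 0.120 × (√419 − √269) = 0.120 × (20.4695 − 16.4012) = 0.120 × 4.0683 = 0.4882 W/m².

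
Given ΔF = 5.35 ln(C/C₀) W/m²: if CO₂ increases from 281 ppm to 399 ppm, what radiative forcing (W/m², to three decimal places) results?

ΔF = 1.876 W/m²

CO₂ absorption bands are partially saturated, so forcing scales with the logarithm of the concentration ratio.
CO₂: 5.35 × ln(399/281) = 5.35 × ln(1.41993) = 5.35 × 0.35061 = 1.8758 W/m².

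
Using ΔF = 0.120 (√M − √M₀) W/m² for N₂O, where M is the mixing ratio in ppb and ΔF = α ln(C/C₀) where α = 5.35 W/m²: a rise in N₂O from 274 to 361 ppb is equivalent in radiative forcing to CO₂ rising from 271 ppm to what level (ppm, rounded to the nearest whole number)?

C ≈ 286 ppm

N₂O forcing: 0.120 × (√361 − √274) = 0.120 × (19.0000 − 16.5529) = 0.120 × 2.4471 = 0.29365 W/m².
Set 5.35 ln(C/271) = 0.29365: ln(C/271) = 0.29365/5.35 = 0.05489, so C = 271 × e^0.05489 = 271 × 1.05642 = 286.29 ppm.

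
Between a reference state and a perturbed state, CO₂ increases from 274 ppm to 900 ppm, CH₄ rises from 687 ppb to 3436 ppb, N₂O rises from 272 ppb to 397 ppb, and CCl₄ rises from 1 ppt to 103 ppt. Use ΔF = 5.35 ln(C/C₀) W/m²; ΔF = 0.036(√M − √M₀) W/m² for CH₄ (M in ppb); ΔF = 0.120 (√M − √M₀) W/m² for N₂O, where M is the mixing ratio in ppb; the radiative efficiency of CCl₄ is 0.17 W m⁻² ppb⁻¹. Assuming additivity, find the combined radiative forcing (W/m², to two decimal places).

ΔF = 7.96 W/m²

CO₂: 5.35 × ln(900/274) = 5.35 × ln(3.28467) = 5.35 × 1.18927 = 6.3626 W/m².
CH₄: 0.036 × (√3436 − √687) = 0.036 × (58.6174 − 26.2107) = 0.036 × 32.4067 = 1.1666 W/m².
N₂O: 0.120 × (√397 − √272) = 0.120 × (19.9249 − 16.4924) = 0.120 × 3.4325 = 0.4119 W/m².
CCl₄: Δ = 103 − 1 = 102 ppt = 0.102 ppb; ΔF = 0.17 × 0.102 = 0.0173 W/m².
Total ΔF = 6.3626 + 1.1666 + 0.4119 + 0.0173 = 7.9584 W/m².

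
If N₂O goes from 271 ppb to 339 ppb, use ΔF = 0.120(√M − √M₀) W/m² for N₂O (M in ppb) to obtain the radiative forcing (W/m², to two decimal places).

N₂O: 0.120 × (√339 − √271) = 0.120 × (18.4120 − 16.4621) = 0.120 × 1.9499 = 0.2340 W/m².

ΔF = 0.23 W/m²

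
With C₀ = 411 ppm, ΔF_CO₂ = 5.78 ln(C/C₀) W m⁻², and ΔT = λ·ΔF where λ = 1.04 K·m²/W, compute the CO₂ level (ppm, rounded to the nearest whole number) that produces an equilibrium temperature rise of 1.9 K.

C ≈ 564 ppm

Required forcing: ΔF = ΔT/λ = 1.9/1.04 = 1.8269 W/m².
Then ln(C/411) = ΔF/5.78 = 1.8269/5.78 = 0.31607.
So C = 411 × e^0.31607 = 411 × 1.37173 = 563.78 ppm.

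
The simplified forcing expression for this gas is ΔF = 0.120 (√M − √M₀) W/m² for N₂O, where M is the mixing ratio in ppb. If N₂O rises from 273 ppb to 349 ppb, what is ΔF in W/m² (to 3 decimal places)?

N₂O: 0.120 × (√349 − √273) = 0.120 × (18.6815 − 16.5227) = 0.120 × 2.1588 = 0.2591 W/m².

ΔF = 0.259 W/m²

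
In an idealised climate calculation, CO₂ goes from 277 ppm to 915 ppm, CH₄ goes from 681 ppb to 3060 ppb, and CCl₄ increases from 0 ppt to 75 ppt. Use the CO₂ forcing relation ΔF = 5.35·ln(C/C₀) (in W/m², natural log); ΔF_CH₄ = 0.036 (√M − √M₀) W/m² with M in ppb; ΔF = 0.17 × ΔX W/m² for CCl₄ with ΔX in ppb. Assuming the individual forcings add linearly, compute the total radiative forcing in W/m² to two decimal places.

ΔF = 7.46 W/m²

CO₂: 5.35 × ln(915/277) = 5.35 × ln(3.30325) = 5.35 × 1.19491 = 6.3928 W/m².
CH₄: 0.036 × (√3060 − √681) = 0.036 × (55.3173 − 26.0960) = 0.036 × 29.2213 = 1.0520 W/m².
CCl₄: Δ = 75 − 0 = 75 ppt = 0.075 ppb; ΔF = 0.17 × 0.075 = 0.0128 W/m².
Total ΔF = 6.3928 + 1.0520 + 0.0128 = 7.4576 W/m².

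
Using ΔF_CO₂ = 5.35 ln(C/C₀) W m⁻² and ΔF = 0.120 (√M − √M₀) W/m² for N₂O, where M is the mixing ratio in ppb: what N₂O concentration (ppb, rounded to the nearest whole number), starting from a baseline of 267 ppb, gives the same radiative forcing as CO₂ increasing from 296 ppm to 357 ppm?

CO₂ forcing: 5.35 × ln(357/296) = 5.35 × 0.187376 = 1.00246 W/m².
Set 0.120(√M − √267) = 1.00246: √M = 1.00246/0.120 + √267 = 8.3538 + 16.3401 = 24.6939.
M = (24.6939)² = 609.79 ppb.

M ≈ 610 ppb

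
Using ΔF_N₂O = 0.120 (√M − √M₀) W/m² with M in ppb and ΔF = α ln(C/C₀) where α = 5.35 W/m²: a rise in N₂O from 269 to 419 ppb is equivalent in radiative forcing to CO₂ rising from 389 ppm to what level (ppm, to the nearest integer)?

N₂O forcing: 0.120 × (√419 − √269) = 0.120 × (20.4695 − 16.4012) = 0.120 × 4.0683 = 0.48820 W/m².
Set 5.35 ln(C/389) = 0.48820: ln(C/389) = 0.48820/5.35 = 0.09125, so C = 389 × e^0.09125 = 389 × 1.09554 = 426.17 ppm.

C ≈ 426 ppm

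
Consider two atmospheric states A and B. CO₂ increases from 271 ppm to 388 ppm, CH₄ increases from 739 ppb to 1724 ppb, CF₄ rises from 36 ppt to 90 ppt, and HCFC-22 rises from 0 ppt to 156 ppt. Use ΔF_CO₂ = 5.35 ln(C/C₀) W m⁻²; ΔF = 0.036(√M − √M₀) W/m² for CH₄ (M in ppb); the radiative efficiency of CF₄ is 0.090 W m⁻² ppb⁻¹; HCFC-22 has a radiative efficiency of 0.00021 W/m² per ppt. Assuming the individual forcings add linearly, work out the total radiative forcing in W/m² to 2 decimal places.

CO₂: 5.35 × ln(388/271) = 5.35 × ln(1.43173) = 5.35 × 0.35888 = 1.9200 W/m².
CH₄: 0.036 × (√1724 − √739) = 0.036 × (41.5211 − 27.1846) = 0.036 × 14.3365 = 0.5161 W/m².
CF₄: Δ = 90 − 36 = 54 ppt = 0.054 ppb; ΔF = 0.090 × 0.054 = 0.0049 W/m².
HCFC-22: ΔF = 0.00021 × (156 − 0) = 0.00021 × 156 = 0.0328 W/m².
Total ΔF = 1.9200 + 0.5161 + 0.0049 + 0.0328 = 2.4738 W/m².

ΔF = 2.47 W/m²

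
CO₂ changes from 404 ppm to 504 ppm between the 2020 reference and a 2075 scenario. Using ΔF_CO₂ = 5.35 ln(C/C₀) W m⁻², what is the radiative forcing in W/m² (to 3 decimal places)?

CO₂: 5.35 × ln(504/404) = 5.35 × ln(1.24752) = 5.35 × 0.22116 = 1.1832 W/m².

ΔF = 1.183 W/m²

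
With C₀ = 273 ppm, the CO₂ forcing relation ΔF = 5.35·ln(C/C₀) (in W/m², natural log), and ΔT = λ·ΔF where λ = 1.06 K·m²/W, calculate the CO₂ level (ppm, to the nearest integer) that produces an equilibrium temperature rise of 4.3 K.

Required forcing: ΔF = ΔT/λ = 4.3/1.06 = 4.0566 W/m².
Then ln(C/273) = ΔF/5.35 = 4.0566/5.35 = 0.75824.
So C = 273 × e^0.75824 = 273 × 2.13452 = 582.72 ppm.

C ≈ 583 ppm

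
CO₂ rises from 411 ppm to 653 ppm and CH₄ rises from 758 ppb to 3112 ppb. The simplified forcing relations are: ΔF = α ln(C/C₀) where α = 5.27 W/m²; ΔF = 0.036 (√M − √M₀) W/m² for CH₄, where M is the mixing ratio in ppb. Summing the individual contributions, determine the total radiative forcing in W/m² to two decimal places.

CO₂: 5.27 × ln(653/411) = 5.27 × ln(1.58881) = 5.27 × 0.46299 = 2.4400 W/m².
CH₄: 0.036 × (√3112 − √758) = 0.036 × (55.7853 − 27.5318) = 0.036 × 28.2535 = 1.0171 W/m².
Total ΔF = 2.4400 + 1.0171 = 3.4571 W/m².

ΔF = 3.46 W/m²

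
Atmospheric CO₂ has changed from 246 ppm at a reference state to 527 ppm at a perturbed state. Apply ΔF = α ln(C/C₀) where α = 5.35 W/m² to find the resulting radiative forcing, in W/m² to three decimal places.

CO₂: 5.35 × ln(527/246) = 5.35 × ln(2.14228) = 5.35 × 0.76187 = 4.0760 W/m².

ΔF = 4.076 W/m²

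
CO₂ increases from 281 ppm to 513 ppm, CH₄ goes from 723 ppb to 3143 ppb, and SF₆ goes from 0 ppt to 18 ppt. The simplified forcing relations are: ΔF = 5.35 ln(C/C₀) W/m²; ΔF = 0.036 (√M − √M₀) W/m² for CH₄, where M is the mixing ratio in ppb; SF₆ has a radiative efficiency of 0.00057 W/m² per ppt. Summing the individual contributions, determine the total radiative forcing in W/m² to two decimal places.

ΔF = 4.28 W/m²

CO₂: 5.35 × ln(513/281) = 5.35 × ln(1.82562) = 5.35 × 0.60192 = 3.2203 W/m².
CH₄: 0.036 × (√3143 − √723) = 0.036 × (56.0625 − 26.8887) = 0.036 × 29.1738 = 1.0503 W/m².
SF₆: ΔF = 0.00057 × (18 − 0) = 0.00057 × 18 = 0.0103 W/m².
Total ΔF = 3.2203 + 1.0503 + 0.0103 = 4.2809 W/m².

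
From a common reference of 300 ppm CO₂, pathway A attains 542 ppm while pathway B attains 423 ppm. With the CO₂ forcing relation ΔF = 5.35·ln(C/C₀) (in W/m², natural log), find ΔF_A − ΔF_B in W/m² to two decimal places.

ΔF_A = 5.35 ln(542/300) = 5.35 × 0.59148 = 3.1644 W/m².
ΔF_B = 5.35 ln(423/300) = 5.35 × 0.34359 = 1.8382 W/m².
Difference: 3.1644 − 1.8382 = 1.3262 W/m².
(Equivalently, ΔF_A − ΔF_B = 5.35 ln(542/423) = 5.35 × 0.24789 = 1.3262 W/m².)

ΔF_A − ΔF_B = 1.33 W/m²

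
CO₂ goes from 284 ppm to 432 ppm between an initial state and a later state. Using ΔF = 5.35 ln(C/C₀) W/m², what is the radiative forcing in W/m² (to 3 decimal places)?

CO₂: 5.35 × ln(432/284) = 5.35 × ln(1.52113) = 5.35 × 0.41945 = 2.2441 W/m².

ΔF = 2.244 W/m²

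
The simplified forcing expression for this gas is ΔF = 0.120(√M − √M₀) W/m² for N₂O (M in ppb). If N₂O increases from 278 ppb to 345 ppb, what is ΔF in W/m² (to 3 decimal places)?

N₂O: 0.120 × (√345 − √278) = 0.120 × (18.5742 − 16.6733) = 0.120 × 1.9009 = 0.2281 W/m².

ΔF = 0.228 W/m²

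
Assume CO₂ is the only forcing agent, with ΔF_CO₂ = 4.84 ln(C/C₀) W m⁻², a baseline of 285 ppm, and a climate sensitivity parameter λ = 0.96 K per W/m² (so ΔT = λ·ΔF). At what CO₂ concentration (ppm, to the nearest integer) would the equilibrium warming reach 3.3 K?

C ≈ 580 ppm

Required forcing: ΔF = ΔT/λ = 3.3/0.96 = 3.4375 W/m².
Then ln(C/285) = ΔF/4.84 = 3.4375/4.84 = 0.71023.
So C = 285 × e^0.71023 = 285 × 2.03446 = 579.82 ppm.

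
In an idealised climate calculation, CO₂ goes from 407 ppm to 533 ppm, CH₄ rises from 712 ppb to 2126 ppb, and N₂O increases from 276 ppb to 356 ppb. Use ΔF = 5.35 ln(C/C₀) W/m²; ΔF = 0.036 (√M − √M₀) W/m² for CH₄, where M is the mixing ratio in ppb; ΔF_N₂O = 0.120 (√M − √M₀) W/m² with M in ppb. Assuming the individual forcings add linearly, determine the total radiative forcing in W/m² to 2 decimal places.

CO₂: 5.35 × ln(533/407) = 5.35 × ln(1.30958) = 5.35 × 0.26971 = 1.4429 W/m².
CH₄: 0.036 × (√2126 − √712) = 0.036 × (46.1086 − 26.6833) = 0.036 × 19.4253 = 0.6993 W/m².
N₂O: 0.120 × (√356 − √276) = 0.120 × (18.8680 − 16.6132) = 0.120 × 2.2548 = 0.2706 W/m².
Total ΔF = 1.4429 + 0.6993 + 0.2706 = 2.4128 W/m².

ΔF = 2.41 W/m²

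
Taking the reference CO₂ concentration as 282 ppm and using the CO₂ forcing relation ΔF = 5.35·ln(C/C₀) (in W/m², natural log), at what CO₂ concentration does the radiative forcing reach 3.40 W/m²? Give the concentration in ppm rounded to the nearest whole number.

Set 5.35 ln(C/282) = 3.40, so ln(C/282) = 3.40/5.35 = 0.63551.
Then C/282 = e^0.63551 = 1.88798, giving C = 282 × 1.88798 = 532.41 ppm.

C ≈ 532 ppm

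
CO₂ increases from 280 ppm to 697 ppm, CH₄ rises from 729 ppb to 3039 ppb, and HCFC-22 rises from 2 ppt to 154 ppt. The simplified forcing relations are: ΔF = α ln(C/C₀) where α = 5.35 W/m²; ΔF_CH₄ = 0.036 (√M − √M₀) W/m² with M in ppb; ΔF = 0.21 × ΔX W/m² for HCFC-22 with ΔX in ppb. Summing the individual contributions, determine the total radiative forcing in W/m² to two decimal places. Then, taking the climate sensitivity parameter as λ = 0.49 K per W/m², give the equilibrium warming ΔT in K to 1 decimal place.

ΔF = 5.92 W/m²; ΔT = 2.9 K

CO₂: 5.35 × ln(697/280) = 5.35 × ln(2.48929) = 5.35 × 0.91200 = 4.8792 W/m².
CH₄: 0.036 × (√3039 − √729) = 0.036 × (55.1271 − 27.0000) = 0.036 × 28.1271 = 1.0126 W/m².
HCFC-22: Δ = 154 − 2 = 152 ppt = 0.152 ppb; ΔF = 0.21 × 0.152 = 0.0319 W/m².
Total ΔF = 4.8792 + 1.0126 + 0.0319 = 5.9237 W/m².
ΔT = λ ΔF = 0.49 × 5.92 = 2.9008 K.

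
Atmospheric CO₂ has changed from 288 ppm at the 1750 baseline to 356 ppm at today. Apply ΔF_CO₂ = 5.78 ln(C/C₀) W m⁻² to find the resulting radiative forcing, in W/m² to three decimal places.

CO₂: 5.78 × ln(356/288) = 5.78 × ln(1.23611) = 5.78 × 0.21197 = 1.2252 W/m².

ΔF = 1.225 W/m²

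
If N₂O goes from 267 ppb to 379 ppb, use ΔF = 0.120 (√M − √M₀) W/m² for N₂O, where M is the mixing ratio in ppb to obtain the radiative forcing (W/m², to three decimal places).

ΔF = 0.375 W/m²

N₂O: 0.120 × (√379 − √267) = 0.120 × (19.4679 − 16.3401) = 0.120 × 3.1278 = 0.3753 W/m².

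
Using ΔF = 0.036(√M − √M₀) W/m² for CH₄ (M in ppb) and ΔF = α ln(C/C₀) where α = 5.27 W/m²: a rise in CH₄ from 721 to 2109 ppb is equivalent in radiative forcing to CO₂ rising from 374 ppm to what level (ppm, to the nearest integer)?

CH₄ forcing: 0.036 × (√2109 − √721) = 0.036 × (45.9239 − 26.8514) = 0.036 × 19.0725 = 0.68661 W/m².
Set 5.27 ln(C/374) = 0.68661: ln(C/374) = 0.68661/5.27 = 0.13029, so C = 374 × e^0.13029 = 374 × 1.13916 = 426.05 ppm.

C ≈ 426 ppm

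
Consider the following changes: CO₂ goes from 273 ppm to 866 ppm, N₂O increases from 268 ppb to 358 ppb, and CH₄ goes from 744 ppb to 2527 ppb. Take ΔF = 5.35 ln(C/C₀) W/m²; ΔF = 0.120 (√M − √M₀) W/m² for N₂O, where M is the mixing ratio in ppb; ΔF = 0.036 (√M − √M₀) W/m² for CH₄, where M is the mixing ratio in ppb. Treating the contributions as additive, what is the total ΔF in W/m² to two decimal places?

ΔF = 7.31 W/m²

CO₂: 5.35 × ln(866/273) = 5.35 × ln(3.17216) = 5.35 × 1.15441 = 6.1761 W/m².
N₂O: 0.120 × (√358 − √268) = 0.120 × (18.9209 − 16.3707) = 0.120 × 2.5502 = 0.3060 W/m².
CH₄: 0.036 × (√2527 − √744) = 0.036 × (50.2693 − 27.2764) = 0.036 × 22.9929 = 0.8277 W/m².
Total ΔF = 6.1761 + 0.3060 + 0.8277 = 7.3098 W/m².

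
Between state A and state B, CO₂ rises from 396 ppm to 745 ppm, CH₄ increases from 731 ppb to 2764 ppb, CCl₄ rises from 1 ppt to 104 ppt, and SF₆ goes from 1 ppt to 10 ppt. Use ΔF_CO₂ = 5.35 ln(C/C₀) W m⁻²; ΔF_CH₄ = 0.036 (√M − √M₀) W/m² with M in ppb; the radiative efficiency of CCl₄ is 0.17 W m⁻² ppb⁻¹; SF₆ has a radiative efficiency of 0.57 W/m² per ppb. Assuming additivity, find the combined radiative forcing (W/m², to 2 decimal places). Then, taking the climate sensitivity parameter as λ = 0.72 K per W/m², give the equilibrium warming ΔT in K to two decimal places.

ΔF = 4.32 W/m²; ΔT = 3.11 K

CO₂: 5.35 × ln(745/396) = 5.35 × ln(1.88131) = 5.35 × 0.63197 = 3.3810 W/m².
CH₄: 0.036 × (√2764 − √731) = 0.036 × (52.5738 − 27.0370) = 0.036 × 25.5368 = 0.9193 W/m².
CCl₄: Δ = 104 − 1 = 103 ppt = 0.103 ppb; ΔF = 0.17 × 0.103 = 0.0175 W/m².
SF₆: Δ = 10 − 1 = 9 ppt = 0.009 ppb; ΔF = 0.57 × 0.009 = 0.0051 W/m².
Total ΔF = 3.3810 + 0.9193 + 0.0175 + 0.0051 = 4.3229 W/m².
ΔT = λ ΔF = 0.72 × 4.32 = 3.1104 K.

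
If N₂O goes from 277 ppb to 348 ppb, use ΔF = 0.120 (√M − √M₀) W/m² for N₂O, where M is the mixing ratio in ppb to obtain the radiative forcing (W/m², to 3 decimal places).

ΔF = 0.241 W/m²

N₂O: 0.120 × (√348 − √277) = 0.120 × (18.6548 − 16.6433) = 0.120 × 2.0115 = 0.2414 W/m².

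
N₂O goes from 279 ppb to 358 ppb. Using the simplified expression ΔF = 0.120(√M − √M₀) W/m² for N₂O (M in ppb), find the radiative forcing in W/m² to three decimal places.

ΔF = 0.266 W/m²

N₂O: 0.120 × (√358 − √279) = 0.120 × (18.9209 − 16.7033) = 0.120 × 2.2176 = 0.2661 W/m².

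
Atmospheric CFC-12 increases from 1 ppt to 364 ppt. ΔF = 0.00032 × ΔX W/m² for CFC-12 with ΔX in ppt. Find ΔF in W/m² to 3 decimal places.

ΔF = 0.116 W/m²

CFC-12: ΔF = 0.00032 × (364 − 1) = 0.00032 × 363 = 0.1162 W/m².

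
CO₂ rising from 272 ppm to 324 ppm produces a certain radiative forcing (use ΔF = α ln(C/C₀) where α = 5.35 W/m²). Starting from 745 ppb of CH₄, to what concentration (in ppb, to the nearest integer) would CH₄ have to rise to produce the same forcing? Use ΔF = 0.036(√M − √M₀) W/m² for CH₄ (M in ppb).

M ≈ 2840 ppb

CO₂ forcing: 5.35 × ln(324/272) = 5.35 × 0.174941 = 0.93593 W/m².
Set 0.036(√M − √745) = 0.93593: √M = 0.93593/0.036 + √745 = 25.9981 + 27.2947 = 53.2928.
M = (53.2928)² = 2840.12 ppb.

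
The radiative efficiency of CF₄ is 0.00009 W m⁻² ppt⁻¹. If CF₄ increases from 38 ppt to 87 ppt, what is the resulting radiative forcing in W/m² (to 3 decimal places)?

CF₄: ΔF = 0.00009 × (87 − 38) = 0.00009 × 49 = 0.0044 W/m².

ΔF = 0.004 W/m²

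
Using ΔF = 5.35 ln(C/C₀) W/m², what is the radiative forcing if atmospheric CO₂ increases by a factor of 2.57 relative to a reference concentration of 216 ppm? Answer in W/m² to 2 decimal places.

ΔF = 5.05 W/m²

Because the forcing depends only on the ratio C/C₀, the initial concentration does not enter.
ΔF = 5.35 × ln(2.57) = 5.35 × 0.94391 = 5.0499 W/m².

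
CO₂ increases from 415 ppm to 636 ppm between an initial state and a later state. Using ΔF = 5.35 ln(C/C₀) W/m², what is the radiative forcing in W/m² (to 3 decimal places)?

CO₂ absorption bands are partially saturated, so forcing scales with the logarithm of the concentration ratio.
CO₂: 5.35 × ln(636/415) = 5.35 × ln(1.53253) = 5.35 × 0.42692 = 2.2840 W/m².

ΔF = 2.284 W/m²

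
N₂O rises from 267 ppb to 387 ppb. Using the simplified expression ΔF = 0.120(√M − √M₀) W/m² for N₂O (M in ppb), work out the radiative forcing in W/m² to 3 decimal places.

ΔF = 0.400 W/m²

N₂O: 0.120 × (√387 − √267) = 0.120 × (19.6723 − 16.3401) = 0.120 × 3.3322 = 0.3999 W/m².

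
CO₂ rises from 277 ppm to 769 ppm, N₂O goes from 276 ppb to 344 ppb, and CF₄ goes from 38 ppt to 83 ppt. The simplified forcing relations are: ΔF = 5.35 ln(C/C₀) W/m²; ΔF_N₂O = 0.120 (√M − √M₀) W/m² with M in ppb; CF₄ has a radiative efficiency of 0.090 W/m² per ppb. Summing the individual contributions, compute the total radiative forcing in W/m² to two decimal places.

CO₂: 5.35 × ln(769/277) = 5.35 × ln(2.77617) = 5.35 × 1.02107 = 5.4627 W/m².
N₂O: 0.120 × (√344 − √276) = 0.120 × (18.5472 − 16.6132) = 0.120 × 1.9340 = 0.2321 W/m².
CF₄: Δ = 83 − 38 = 45 ppt = 0.045 ppb; ΔF = 0.090 × 0.045 = 0.0041 W/m².
Total ΔF = 5.4627 + 0.2321 + 0.0041 = 5.6989 W/m².

ΔF = 5.70 W/m²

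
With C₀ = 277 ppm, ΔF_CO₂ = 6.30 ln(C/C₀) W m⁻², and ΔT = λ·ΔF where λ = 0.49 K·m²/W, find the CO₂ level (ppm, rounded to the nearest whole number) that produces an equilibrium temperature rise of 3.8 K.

Required forcing: ΔF = ΔT/λ = 3.8/0.49 = 7.7551 W/m².
Then ln(C/277) = ΔF/6.30 = 7.7551/6.30 = 1.23097.
So C = 277 × e^1.23097 = 277 × 3.42455 = 948.60 ppm.

C ≈ 949 ppm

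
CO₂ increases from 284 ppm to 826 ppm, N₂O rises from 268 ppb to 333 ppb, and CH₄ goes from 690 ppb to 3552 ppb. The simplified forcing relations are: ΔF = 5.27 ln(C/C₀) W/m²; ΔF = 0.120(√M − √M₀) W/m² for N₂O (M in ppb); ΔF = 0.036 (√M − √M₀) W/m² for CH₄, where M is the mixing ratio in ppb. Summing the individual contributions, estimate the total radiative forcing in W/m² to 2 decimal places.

CO₂: 5.27 × ln(826/284) = 5.27 × ln(2.90845) = 5.27 × 1.06762 = 5.6264 W/m².
N₂O: 0.120 × (√333 − √268) = 0.120 × (18.2483 − 16.3707) = 0.120 × 1.8776 = 0.2253 W/m².
CH₄: 0.036 × (√3552 − √690) = 0.036 × (59.5987 − 26.2679) = 0.036 × 33.3308 = 1.1999 W/m².
Total ΔF = 5.6264 + 0.2253 + 1.1999 = 7.0516 W/m².

ΔF = 7.05 W/m²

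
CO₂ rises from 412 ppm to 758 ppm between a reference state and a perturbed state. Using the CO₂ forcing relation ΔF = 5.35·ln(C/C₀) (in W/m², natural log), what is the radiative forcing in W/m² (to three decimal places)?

CO₂: 5.35 × ln(758/412) = 5.35 × ln(1.83981) = 5.35 × 0.60966 = 3.2617 W/m².

ΔF = 3.262 W/m²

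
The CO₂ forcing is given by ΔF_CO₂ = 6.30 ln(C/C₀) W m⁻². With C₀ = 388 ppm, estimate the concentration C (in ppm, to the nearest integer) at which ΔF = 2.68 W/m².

C ≈ 594 ppm

Set 6.30 ln(C/388) = 2.68, so ln(C/388) = 2.68/6.30 = 0.42540.
Then C/388 = e^0.42540 = 1.53020, giving C = 388 × 1.53020 = 593.72 ppm.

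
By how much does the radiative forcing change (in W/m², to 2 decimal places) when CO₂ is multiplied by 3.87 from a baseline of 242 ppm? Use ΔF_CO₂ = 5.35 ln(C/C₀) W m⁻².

ΔF = 7.24 W/m²

ΔF = 5.35 × ln(3.87) = 5.35 × 1.35325 = 7.2399 W/m².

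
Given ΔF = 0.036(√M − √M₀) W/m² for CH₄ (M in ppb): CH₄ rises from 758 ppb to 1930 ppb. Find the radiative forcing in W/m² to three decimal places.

CH₄: 0.036 × (√1930 − √758) = 0.036 × (43.9318 − 27.5318) = 0.036 × 16.4000 = 0.5904 W/m².

ΔF = 0.590 W/m²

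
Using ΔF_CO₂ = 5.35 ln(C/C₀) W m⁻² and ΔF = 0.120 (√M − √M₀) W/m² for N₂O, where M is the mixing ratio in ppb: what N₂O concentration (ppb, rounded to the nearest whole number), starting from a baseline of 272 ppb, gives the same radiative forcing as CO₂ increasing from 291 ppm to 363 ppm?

M ≈ 694 ppb

CO₂ forcing: 5.35 × ln(363/291) = 5.35 × 0.221080 = 1.18278 W/m².
Set 0.120(√M − √272) = 1.18278: √M = 1.18278/0.120 + √272 = 9.8565 + 16.4924 = 26.3489.
M = (26.3489)² = 694.26 ppb.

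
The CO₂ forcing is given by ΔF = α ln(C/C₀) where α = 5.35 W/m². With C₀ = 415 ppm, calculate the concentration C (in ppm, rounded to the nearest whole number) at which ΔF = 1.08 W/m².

C ≈ 508 ppm

Set 5.35 ln(C/415) = 1.08, so ln(C/415) = 1.08/5.35 = 0.20187.
Then C/415 = e^0.20187 = 1.22369, giving C = 415 × 1.22369 = 507.83 ppm.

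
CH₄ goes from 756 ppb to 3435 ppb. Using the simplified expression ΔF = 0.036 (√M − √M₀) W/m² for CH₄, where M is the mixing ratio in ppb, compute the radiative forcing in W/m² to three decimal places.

ΔF = 1.120 W/m²

CH₄: 0.036 × (√3435 − √756) = 0.036 × (58.6089 − 27.4955) = 0.036 × 31.1134 = 1.1201 W/m².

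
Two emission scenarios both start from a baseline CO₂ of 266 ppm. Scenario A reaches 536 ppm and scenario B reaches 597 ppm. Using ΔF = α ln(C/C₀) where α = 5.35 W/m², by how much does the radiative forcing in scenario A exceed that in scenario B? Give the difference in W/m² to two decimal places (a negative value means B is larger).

ΔF_A − ΔF_B = -0.58 W/m²

ΔF_A = 5.35 ln(536/266) = 5.35 × 0.70064 = 3.7484 W/m².
ΔF_B = 5.35 ln(597/266) = 5.35 × 0.80842 = 4.3250 W/m².
Difference: 3.7484 − 4.3250 = -0.5766 W/m².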